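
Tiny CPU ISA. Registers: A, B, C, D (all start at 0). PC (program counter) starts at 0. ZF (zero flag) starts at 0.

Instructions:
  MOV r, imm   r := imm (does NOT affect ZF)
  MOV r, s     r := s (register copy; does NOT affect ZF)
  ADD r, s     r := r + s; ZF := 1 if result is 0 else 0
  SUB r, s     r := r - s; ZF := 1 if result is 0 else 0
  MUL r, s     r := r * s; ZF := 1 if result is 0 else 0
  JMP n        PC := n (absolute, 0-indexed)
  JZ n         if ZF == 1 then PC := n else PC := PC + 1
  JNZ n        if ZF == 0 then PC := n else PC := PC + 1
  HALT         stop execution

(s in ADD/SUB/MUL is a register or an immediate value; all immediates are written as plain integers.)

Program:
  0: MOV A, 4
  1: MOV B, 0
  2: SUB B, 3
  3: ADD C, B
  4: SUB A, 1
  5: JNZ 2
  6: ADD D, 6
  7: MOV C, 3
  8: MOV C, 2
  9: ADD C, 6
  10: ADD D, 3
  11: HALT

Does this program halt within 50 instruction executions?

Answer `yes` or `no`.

Answer: yes

Derivation:
Step 1: PC=0 exec 'MOV A, 4'. After: A=4 B=0 C=0 D=0 ZF=0 PC=1
Step 2: PC=1 exec 'MOV B, 0'. After: A=4 B=0 C=0 D=0 ZF=0 PC=2
Step 3: PC=2 exec 'SUB B, 3'. After: A=4 B=-3 C=0 D=0 ZF=0 PC=3
Step 4: PC=3 exec 'ADD C, B'. After: A=4 B=-3 C=-3 D=0 ZF=0 PC=4
Step 5: PC=4 exec 'SUB A, 1'. After: A=3 B=-3 C=-3 D=0 ZF=0 PC=5
Step 6: PC=5 exec 'JNZ 2'. After: A=3 B=-3 C=-3 D=0 ZF=0 PC=2
Step 7: PC=2 exec 'SUB B, 3'. After: A=3 B=-6 C=-3 D=0 ZF=0 PC=3
Step 8: PC=3 exec 'ADD C, B'. After: A=3 B=-6 C=-9 D=0 ZF=0 PC=4
Step 9: PC=4 exec 'SUB A, 1'. After: A=2 B=-6 C=-9 D=0 ZF=0 PC=5
Step 10: PC=5 exec 'JNZ 2'. After: A=2 B=-6 C=-9 D=0 ZF=0 PC=2
Step 11: PC=2 exec 'SUB B, 3'. After: A=2 B=-9 C=-9 D=0 ZF=0 PC=3
Step 12: PC=3 exec 'ADD C, B'. After: A=2 B=-9 C=-18 D=0 ZF=0 PC=4
Step 13: PC=4 exec 'SUB A, 1'. After: A=1 B=-9 C=-18 D=0 ZF=0 PC=5
Step 14: PC=5 exec 'JNZ 2'. After: A=1 B=-9 C=-18 D=0 ZF=0 PC=2
Step 15: PC=2 exec 'SUB B, 3'. After: A=1 B=-12 C=-18 D=0 ZF=0 PC=3
Step 16: PC=3 exec 'ADD C, B'. After: A=1 B=-12 C=-30 D=0 ZF=0 PC=4
Step 17: PC=4 exec 'SUB A, 1'. After: A=0 B=-12 C=-30 D=0 ZF=1 PC=5
Step 18: PC=5 exec 'JNZ 2'. After: A=0 B=-12 C=-30 D=0 ZF=1 PC=6
Step 19: PC=6 exec 'ADD D, 6'. After: A=0 B=-12 C=-30 D=6 ZF=0 PC=7
Step 20: PC=7 exec 'MOV C, 3'. After: A=0 B=-12 C=3 D=6 ZF=0 PC=8
Step 21: PC=8 exec 'MOV C, 2'. After: A=0 B=-12 C=2 D=6 ZF=0 PC=9
Step 22: PC=9 exec 'ADD C, 6'. After: A=0 B=-12 C=8 D=6 ZF=0 PC=10
Step 23: PC=10 exec 'ADD D, 3'. After: A=0 B=-12 C=8 D=9 ZF=0 PC=11
Step 24: PC=11 exec 'HALT'. After: A=0 B=-12 C=8 D=9 ZF=0 PC=11 HALTED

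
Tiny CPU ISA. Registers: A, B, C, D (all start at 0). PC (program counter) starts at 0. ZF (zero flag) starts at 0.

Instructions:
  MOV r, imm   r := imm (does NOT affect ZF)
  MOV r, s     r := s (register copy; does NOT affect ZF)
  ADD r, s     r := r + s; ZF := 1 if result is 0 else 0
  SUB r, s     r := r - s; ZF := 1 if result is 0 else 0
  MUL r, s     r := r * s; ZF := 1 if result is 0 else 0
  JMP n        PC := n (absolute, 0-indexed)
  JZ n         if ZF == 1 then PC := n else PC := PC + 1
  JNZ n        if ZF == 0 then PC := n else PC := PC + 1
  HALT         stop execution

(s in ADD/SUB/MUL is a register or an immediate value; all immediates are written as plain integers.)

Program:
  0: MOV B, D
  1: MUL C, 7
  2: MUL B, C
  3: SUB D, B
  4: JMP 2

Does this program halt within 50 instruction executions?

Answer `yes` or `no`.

Answer: no

Derivation:
Step 1: PC=0 exec 'MOV B, D'. After: A=0 B=0 C=0 D=0 ZF=0 PC=1
Step 2: PC=1 exec 'MUL C, 7'. After: A=0 B=0 C=0 D=0 ZF=1 PC=2
Step 3: PC=2 exec 'MUL B, C'. After: A=0 B=0 C=0 D=0 ZF=1 PC=3
Step 4: PC=3 exec 'SUB D, B'. After: A=0 B=0 C=0 D=0 ZF=1 PC=4
Step 5: PC=4 exec 'JMP 2'. After: A=0 B=0 C=0 D=0 ZF=1 PC=2
State after step 5 equals state after step 2: the program is in a cycle of length 3 and will never halt.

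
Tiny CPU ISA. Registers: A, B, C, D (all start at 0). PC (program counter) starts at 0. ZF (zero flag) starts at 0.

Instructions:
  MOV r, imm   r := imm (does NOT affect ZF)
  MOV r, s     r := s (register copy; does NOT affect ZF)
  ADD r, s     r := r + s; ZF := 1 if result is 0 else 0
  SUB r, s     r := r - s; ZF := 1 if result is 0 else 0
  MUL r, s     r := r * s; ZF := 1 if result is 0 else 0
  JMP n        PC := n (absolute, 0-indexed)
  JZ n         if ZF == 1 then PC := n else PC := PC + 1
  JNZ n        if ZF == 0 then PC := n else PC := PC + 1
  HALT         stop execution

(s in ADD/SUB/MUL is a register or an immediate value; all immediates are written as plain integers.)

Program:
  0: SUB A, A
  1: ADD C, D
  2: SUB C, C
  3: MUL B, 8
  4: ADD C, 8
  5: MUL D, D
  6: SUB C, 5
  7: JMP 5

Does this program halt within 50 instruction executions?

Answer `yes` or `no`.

Answer: no

Derivation:
Step 1: PC=0 exec 'SUB A, A'. After: A=0 B=0 C=0 D=0 ZF=1 PC=1
Step 2: PC=1 exec 'ADD C, D'. After: A=0 B=0 C=0 D=0 ZF=1 PC=2
Step 3: PC=2 exec 'SUB C, C'. After: A=0 B=0 C=0 D=0 ZF=1 PC=3
Step 4: PC=3 exec 'MUL B, 8'. After: A=0 B=0 C=0 D=0 ZF=1 PC=4
Step 5: PC=4 exec 'ADD C, 8'. After: A=0 B=0 C=8 D=0 ZF=0 PC=5
Step 6: PC=5 exec 'MUL D, D'. After: A=0 B=0 C=8 D=0 ZF=1 PC=6
Step 7: PC=6 exec 'SUB C, 5'. After: A=0 B=0 C=3 D=0 ZF=0 PC=7
Step 8: PC=7 exec 'JMP 5'. After: A=0 B=0 C=3 D=0 ZF=0 PC=5
Step 9: PC=5 exec 'MUL D, D'. After: A=0 B=0 C=3 D=0 ZF=1 PC=6
Step 10: PC=6 exec 'SUB C, 5'. After: A=0 B=0 C=-2 D=0 ZF=0 PC=7
Step 11: PC=7 exec 'JMP 5'. After: A=0 B=0 C=-2 D=0 ZF=0 PC=5
Step 12: PC=5 exec 'MUL D, D'. After: A=0 B=0 C=-2 D=0 ZF=1 PC=6
Step 13: PC=6 exec 'SUB C, 5'. After: A=0 B=0 C=-7 D=0 ZF=0 PC=7
Step 14: PC=7 exec 'JMP 5'. After: A=0 B=0 C=-7 D=0 ZF=0 PC=5
Step 15: PC=5 exec 'MUL D, D'. After: A=0 B=0 C=-7 D=0 ZF=1 PC=6
After 50 steps: not halted. PC revisits the same instructions with no path to HALT; will never halt.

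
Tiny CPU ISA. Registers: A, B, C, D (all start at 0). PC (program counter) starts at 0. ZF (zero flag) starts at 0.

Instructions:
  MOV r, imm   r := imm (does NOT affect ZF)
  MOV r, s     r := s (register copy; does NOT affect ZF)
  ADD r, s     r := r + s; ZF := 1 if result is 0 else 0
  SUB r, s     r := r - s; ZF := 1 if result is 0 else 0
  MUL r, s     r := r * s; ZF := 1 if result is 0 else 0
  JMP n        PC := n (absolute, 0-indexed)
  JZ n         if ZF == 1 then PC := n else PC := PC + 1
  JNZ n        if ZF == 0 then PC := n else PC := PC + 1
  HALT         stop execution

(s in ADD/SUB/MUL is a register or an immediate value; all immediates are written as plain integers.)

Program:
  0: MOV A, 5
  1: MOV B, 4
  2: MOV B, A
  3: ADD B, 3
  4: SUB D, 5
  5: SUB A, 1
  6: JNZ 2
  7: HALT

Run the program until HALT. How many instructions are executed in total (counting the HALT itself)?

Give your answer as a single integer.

Answer: 28

Derivation:
Step 1: PC=0 exec 'MOV A, 5'. After: A=5 B=0 C=0 D=0 ZF=0 PC=1
Step 2: PC=1 exec 'MOV B, 4'. After: A=5 B=4 C=0 D=0 ZF=0 PC=2
Step 3: PC=2 exec 'MOV B, A'. After: A=5 B=5 C=0 D=0 ZF=0 PC=3
Step 4: PC=3 exec 'ADD B, 3'. After: A=5 B=8 C=0 D=0 ZF=0 PC=4
Step 5: PC=4 exec 'SUB D, 5'. After: A=5 B=8 C=0 D=-5 ZF=0 PC=5
Step 6: PC=5 exec 'SUB A, 1'. After: A=4 B=8 C=0 D=-5 ZF=0 PC=6
Step 7: PC=6 exec 'JNZ 2'. After: A=4 B=8 C=0 D=-5 ZF=0 PC=2
Step 8: PC=2 exec 'MOV B, A'. After: A=4 B=4 C=0 D=-5 ZF=0 PC=3
Step 9: PC=3 exec 'ADD B, 3'. After: A=4 B=7 C=0 D=-5 ZF=0 PC=4
Step 10: PC=4 exec 'SUB D, 5'. After: A=4 B=7 C=0 D=-10 ZF=0 PC=5
Step 11: PC=5 exec 'SUB A, 1'. After: A=3 B=7 C=0 D=-10 ZF=0 PC=6
Step 12: PC=6 exec 'JNZ 2'. After: A=3 B=7 C=0 D=-10 ZF=0 PC=2
Step 13: PC=2 exec 'MOV B, A'. After: A=3 B=3 C=0 D=-10 ZF=0 PC=3
Step 14: PC=3 exec 'ADD B, 3'. After: A=3 B=6 C=0 D=-10 ZF=0 PC=4
Step 15: PC=4 exec 'SUB D, 5'. After: A=3 B=6 C=0 D=-15 ZF=0 PC=5
Step 16: PC=5 exec 'SUB A, 1'. After: A=2 B=6 C=0 D=-15 ZF=0 PC=6
Step 17: PC=6 exec 'JNZ 2'. After: A=2 B=6 C=0 D=-15 ZF=0 PC=2
Step 18: PC=2 exec 'MOV B, A'. After: A=2 B=2 C=0 D=-15 ZF=0 PC=3
Step 19: PC=3 exec 'ADD B, 3'. After: A=2 B=5 C=0 D=-15 ZF=0 PC=4
Step 20: PC=4 exec 'SUB D, 5'. After: A=2 B=5 C=0 D=-20 ZF=0 PC=5
Step 21: PC=5 exec 'SUB A, 1'. After: A=1 B=5 C=0 D=-20 ZF=0 PC=6
Step 22: PC=6 exec 'JNZ 2'. After: A=1 B=5 C=0 D=-20 ZF=0 PC=2
Step 23: PC=2 exec 'MOV B, A'. After: A=1 B=1 C=0 D=-20 ZF=0 PC=3
Step 24: PC=3 exec 'ADD B, 3'. After: A=1 B=4 C=0 D=-20 ZF=0 PC=4
Step 25: PC=4 exec 'SUB D, 5'. After: A=1 B=4 C=0 D=-25 ZF=0 PC=5
Step 26: PC=5 exec 'SUB A, 1'. After: A=0 B=4 C=0 D=-25 ZF=1 PC=6
Step 27: PC=6 exec 'JNZ 2'. After: A=0 B=4 C=0 D=-25 ZF=1 PC=7
Step 28: PC=7 exec 'HALT'. After: A=0 B=4 C=0 D=-25 ZF=1 PC=7 HALTED
Total instructions executed: 28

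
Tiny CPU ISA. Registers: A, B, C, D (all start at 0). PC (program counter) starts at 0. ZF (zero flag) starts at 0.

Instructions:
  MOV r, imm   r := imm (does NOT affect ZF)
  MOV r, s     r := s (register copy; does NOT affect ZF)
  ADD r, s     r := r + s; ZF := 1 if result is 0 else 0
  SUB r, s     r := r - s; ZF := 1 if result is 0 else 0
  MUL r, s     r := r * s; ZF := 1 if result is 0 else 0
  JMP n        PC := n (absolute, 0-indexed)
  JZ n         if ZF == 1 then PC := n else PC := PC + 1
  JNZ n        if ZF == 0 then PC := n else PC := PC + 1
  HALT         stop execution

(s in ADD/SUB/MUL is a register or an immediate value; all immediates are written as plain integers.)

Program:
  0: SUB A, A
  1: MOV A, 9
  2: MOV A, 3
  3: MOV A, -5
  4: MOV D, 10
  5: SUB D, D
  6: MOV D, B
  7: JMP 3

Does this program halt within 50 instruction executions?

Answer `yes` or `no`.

Answer: no

Derivation:
Step 1: PC=0 exec 'SUB A, A'. After: A=0 B=0 C=0 D=0 ZF=1 PC=1
Step 2: PC=1 exec 'MOV A, 9'. After: A=9 B=0 C=0 D=0 ZF=1 PC=2
Step 3: PC=2 exec 'MOV A, 3'. After: A=3 B=0 C=0 D=0 ZF=1 PC=3
Step 4: PC=3 exec 'MOV A, -5'. After: A=-5 B=0 C=0 D=0 ZF=1 PC=4
Step 5: PC=4 exec 'MOV D, 10'. After: A=-5 B=0 C=0 D=10 ZF=1 PC=5
Step 6: PC=5 exec 'SUB D, D'. After: A=-5 B=0 C=0 D=0 ZF=1 PC=6
Step 7: PC=6 exec 'MOV D, B'. After: A=-5 B=0 C=0 D=0 ZF=1 PC=7
Step 8: PC=7 exec 'JMP 3'. After: A=-5 B=0 C=0 D=0 ZF=1 PC=3
Step 9: PC=3 exec 'MOV A, -5'. After: A=-5 B=0 C=0 D=0 ZF=1 PC=4
State after step 9 equals state after step 4: the program is in a cycle of length 5 and will never halt.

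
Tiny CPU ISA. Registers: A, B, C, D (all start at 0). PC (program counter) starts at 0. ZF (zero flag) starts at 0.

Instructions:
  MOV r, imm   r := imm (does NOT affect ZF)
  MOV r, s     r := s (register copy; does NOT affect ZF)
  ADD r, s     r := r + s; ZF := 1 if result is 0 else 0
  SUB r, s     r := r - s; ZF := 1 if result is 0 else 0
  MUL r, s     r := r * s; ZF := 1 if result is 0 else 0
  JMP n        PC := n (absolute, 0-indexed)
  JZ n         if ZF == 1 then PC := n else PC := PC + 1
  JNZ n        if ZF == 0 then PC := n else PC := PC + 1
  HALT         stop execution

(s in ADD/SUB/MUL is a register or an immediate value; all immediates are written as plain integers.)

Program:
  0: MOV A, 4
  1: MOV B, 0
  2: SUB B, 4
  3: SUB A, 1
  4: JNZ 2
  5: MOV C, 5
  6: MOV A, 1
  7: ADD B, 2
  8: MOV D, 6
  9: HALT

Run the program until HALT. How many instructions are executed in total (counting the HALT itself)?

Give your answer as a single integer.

Answer: 19

Derivation:
Step 1: PC=0 exec 'MOV A, 4'. After: A=4 B=0 C=0 D=0 ZF=0 PC=1
Step 2: PC=1 exec 'MOV B, 0'. After: A=4 B=0 C=0 D=0 ZF=0 PC=2
Step 3: PC=2 exec 'SUB B, 4'. After: A=4 B=-4 C=0 D=0 ZF=0 PC=3
Step 4: PC=3 exec 'SUB A, 1'. After: A=3 B=-4 C=0 D=0 ZF=0 PC=4
Step 5: PC=4 exec 'JNZ 2'. After: A=3 B=-4 C=0 D=0 ZF=0 PC=2
Step 6: PC=2 exec 'SUB B, 4'. After: A=3 B=-8 C=0 D=0 ZF=0 PC=3
Step 7: PC=3 exec 'SUB A, 1'. After: A=2 B=-8 C=0 D=0 ZF=0 PC=4
Step 8: PC=4 exec 'JNZ 2'. After: A=2 B=-8 C=0 D=0 ZF=0 PC=2
Step 9: PC=2 exec 'SUB B, 4'. After: A=2 B=-12 C=0 D=0 ZF=0 PC=3
Step 10: PC=3 exec 'SUB A, 1'. After: A=1 B=-12 C=0 D=0 ZF=0 PC=4
Step 11: PC=4 exec 'JNZ 2'. After: A=1 B=-12 C=0 D=0 ZF=0 PC=2
Step 12: PC=2 exec 'SUB B, 4'. After: A=1 B=-16 C=0 D=0 ZF=0 PC=3
Step 13: PC=3 exec 'SUB A, 1'. After: A=0 B=-16 C=0 D=0 ZF=1 PC=4
Step 14: PC=4 exec 'JNZ 2'. After: A=0 B=-16 C=0 D=0 ZF=1 PC=5
Step 15: PC=5 exec 'MOV C, 5'. After: A=0 B=-16 C=5 D=0 ZF=1 PC=6
Step 16: PC=6 exec 'MOV A, 1'. After: A=1 B=-16 C=5 D=0 ZF=1 PC=7
Step 17: PC=7 exec 'ADD B, 2'. After: A=1 B=-14 C=5 D=0 ZF=0 PC=8
Step 18: PC=8 exec 'MOV D, 6'. After: A=1 B=-14 C=5 D=6 ZF=0 PC=9
Step 19: PC=9 exec 'HALT'. After: A=1 B=-14 C=5 D=6 ZF=0 PC=9 HALTED
Total instructions executed: 19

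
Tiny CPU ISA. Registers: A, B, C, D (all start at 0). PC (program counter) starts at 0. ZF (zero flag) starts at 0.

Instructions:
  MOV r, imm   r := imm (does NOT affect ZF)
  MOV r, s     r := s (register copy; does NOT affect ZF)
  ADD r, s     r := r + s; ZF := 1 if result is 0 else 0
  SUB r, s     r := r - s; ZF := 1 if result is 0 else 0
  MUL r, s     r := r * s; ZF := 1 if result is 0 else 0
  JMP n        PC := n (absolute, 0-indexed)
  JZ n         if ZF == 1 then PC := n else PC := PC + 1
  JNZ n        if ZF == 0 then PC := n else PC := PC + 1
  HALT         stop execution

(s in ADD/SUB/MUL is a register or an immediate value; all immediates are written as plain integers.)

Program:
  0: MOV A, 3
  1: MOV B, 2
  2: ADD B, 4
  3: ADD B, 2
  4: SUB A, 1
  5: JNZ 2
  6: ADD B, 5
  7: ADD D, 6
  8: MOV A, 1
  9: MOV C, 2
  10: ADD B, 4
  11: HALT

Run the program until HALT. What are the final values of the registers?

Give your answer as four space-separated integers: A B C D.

Step 1: PC=0 exec 'MOV A, 3'. After: A=3 B=0 C=0 D=0 ZF=0 PC=1
Step 2: PC=1 exec 'MOV B, 2'. After: A=3 B=2 C=0 D=0 ZF=0 PC=2
Step 3: PC=2 exec 'ADD B, 4'. After: A=3 B=6 C=0 D=0 ZF=0 PC=3
Step 4: PC=3 exec 'ADD B, 2'. After: A=3 B=8 C=0 D=0 ZF=0 PC=4
Step 5: PC=4 exec 'SUB A, 1'. After: A=2 B=8 C=0 D=0 ZF=0 PC=5
Step 6: PC=5 exec 'JNZ 2'. After: A=2 B=8 C=0 D=0 ZF=0 PC=2
Step 7: PC=2 exec 'ADD B, 4'. After: A=2 B=12 C=0 D=0 ZF=0 PC=3
Step 8: PC=3 exec 'ADD B, 2'. After: A=2 B=14 C=0 D=0 ZF=0 PC=4
Step 9: PC=4 exec 'SUB A, 1'. After: A=1 B=14 C=0 D=0 ZF=0 PC=5
Step 10: PC=5 exec 'JNZ 2'. After: A=1 B=14 C=0 D=0 ZF=0 PC=2
Step 11: PC=2 exec 'ADD B, 4'. After: A=1 B=18 C=0 D=0 ZF=0 PC=3
Step 12: PC=3 exec 'ADD B, 2'. After: A=1 B=20 C=0 D=0 ZF=0 PC=4
Step 13: PC=4 exec 'SUB A, 1'. After: A=0 B=20 C=0 D=0 ZF=1 PC=5
Step 14: PC=5 exec 'JNZ 2'. After: A=0 B=20 C=0 D=0 ZF=1 PC=6
Step 15: PC=6 exec 'ADD B, 5'. After: A=0 B=25 C=0 D=0 ZF=0 PC=7
Step 16: PC=7 exec 'ADD D, 6'. After: A=0 B=25 C=0 D=6 ZF=0 PC=8
Step 17: PC=8 exec 'MOV A, 1'. After: A=1 B=25 C=0 D=6 ZF=0 PC=9
Step 18: PC=9 exec 'MOV C, 2'. After: A=1 B=25 C=2 D=6 ZF=0 PC=10
Step 19: PC=10 exec 'ADD B, 4'. After: A=1 B=29 C=2 D=6 ZF=0 PC=11
Step 20: PC=11 exec 'HALT'. After: A=1 B=29 C=2 D=6 ZF=0 PC=11 HALTED

Answer: 1 29 2 6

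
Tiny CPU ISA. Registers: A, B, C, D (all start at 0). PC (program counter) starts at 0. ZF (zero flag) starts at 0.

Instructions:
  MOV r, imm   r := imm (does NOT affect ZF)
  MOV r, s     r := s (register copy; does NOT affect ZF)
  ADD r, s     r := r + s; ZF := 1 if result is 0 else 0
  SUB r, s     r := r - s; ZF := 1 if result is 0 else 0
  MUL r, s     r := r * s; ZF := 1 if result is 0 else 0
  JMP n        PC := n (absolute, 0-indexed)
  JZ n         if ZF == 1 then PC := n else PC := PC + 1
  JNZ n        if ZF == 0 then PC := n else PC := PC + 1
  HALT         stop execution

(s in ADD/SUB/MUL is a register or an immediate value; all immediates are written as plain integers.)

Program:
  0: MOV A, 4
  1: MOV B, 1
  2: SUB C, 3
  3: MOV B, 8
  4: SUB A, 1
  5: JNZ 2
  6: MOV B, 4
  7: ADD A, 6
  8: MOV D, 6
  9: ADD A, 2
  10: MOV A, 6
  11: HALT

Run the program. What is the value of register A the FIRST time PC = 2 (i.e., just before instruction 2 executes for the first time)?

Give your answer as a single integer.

Step 1: PC=0 exec 'MOV A, 4'. After: A=4 B=0 C=0 D=0 ZF=0 PC=1
Step 2: PC=1 exec 'MOV B, 1'. After: A=4 B=1 C=0 D=0 ZF=0 PC=2
First time PC=2: A=4

4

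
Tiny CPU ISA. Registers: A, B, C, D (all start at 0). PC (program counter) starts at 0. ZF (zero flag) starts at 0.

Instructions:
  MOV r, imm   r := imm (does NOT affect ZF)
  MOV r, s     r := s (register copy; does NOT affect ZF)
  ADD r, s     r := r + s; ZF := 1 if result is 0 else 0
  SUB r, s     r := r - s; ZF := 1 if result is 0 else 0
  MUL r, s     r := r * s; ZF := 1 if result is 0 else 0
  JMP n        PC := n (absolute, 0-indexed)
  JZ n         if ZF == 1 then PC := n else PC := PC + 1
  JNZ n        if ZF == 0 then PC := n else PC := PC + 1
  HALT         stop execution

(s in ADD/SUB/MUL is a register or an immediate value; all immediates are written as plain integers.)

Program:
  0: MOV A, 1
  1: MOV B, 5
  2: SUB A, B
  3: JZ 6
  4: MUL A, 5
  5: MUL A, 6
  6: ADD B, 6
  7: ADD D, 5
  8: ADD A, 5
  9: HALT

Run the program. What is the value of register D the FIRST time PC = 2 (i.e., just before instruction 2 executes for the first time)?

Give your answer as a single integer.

Step 1: PC=0 exec 'MOV A, 1'. After: A=1 B=0 C=0 D=0 ZF=0 PC=1
Step 2: PC=1 exec 'MOV B, 5'. After: A=1 B=5 C=0 D=0 ZF=0 PC=2
First time PC=2: D=0

0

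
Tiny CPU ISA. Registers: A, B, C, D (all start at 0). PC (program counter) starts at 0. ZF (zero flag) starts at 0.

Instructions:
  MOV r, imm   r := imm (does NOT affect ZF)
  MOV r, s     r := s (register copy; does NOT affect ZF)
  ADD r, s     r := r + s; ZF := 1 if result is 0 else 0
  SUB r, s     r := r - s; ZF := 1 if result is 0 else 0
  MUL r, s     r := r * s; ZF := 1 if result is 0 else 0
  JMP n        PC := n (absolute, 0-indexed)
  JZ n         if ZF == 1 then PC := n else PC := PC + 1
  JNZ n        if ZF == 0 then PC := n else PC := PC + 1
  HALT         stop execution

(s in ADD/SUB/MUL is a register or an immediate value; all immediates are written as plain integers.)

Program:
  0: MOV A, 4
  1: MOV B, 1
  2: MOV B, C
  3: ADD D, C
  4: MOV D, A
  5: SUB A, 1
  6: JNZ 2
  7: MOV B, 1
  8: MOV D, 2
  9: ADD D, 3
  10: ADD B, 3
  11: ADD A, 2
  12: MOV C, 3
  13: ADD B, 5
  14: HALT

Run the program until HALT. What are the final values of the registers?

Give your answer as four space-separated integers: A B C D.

Answer: 2 9 3 5

Derivation:
Step 1: PC=0 exec 'MOV A, 4'. After: A=4 B=0 C=0 D=0 ZF=0 PC=1
Step 2: PC=1 exec 'MOV B, 1'. After: A=4 B=1 C=0 D=0 ZF=0 PC=2
Step 3: PC=2 exec 'MOV B, C'. After: A=4 B=0 C=0 D=0 ZF=0 PC=3
Step 4: PC=3 exec 'ADD D, C'. After: A=4 B=0 C=0 D=0 ZF=1 PC=4
Step 5: PC=4 exec 'MOV D, A'. After: A=4 B=0 C=0 D=4 ZF=1 PC=5
Step 6: PC=5 exec 'SUB A, 1'. After: A=3 B=0 C=0 D=4 ZF=0 PC=6
Step 7: PC=6 exec 'JNZ 2'. After: A=3 B=0 C=0 D=4 ZF=0 PC=2
Step 8: PC=2 exec 'MOV B, C'. After: A=3 B=0 C=0 D=4 ZF=0 PC=3
Step 9: PC=3 exec 'ADD D, C'. After: A=3 B=0 C=0 D=4 ZF=0 PC=4
Step 10: PC=4 exec 'MOV D, A'. After: A=3 B=0 C=0 D=3 ZF=0 PC=5
Step 11: PC=5 exec 'SUB A, 1'. After: A=2 B=0 C=0 D=3 ZF=0 PC=6
Step 12: PC=6 exec 'JNZ 2'. After: A=2 B=0 C=0 D=3 ZF=0 PC=2
Step 13: PC=2 exec 'MOV B, C'. After: A=2 B=0 C=0 D=3 ZF=0 PC=3
Step 14: PC=3 exec 'ADD D, C'. After: A=2 B=0 C=0 D=3 ZF=0 PC=4
Step 15: PC=4 exec 'MOV D, A'. After: A=2 B=0 C=0 D=2 ZF=0 PC=5
Step 16: PC=5 exec 'SUB A, 1'. After: A=1 B=0 C=0 D=2 ZF=0 PC=6
Step 17: PC=6 exec 'JNZ 2'. After: A=1 B=0 C=0 D=2 ZF=0 PC=2
Step 18: PC=2 exec 'MOV B, C'. After: A=1 B=0 C=0 D=2 ZF=0 PC=3
Step 19: PC=3 exec 'ADD D, C'. After: A=1 B=0 C=0 D=2 ZF=0 PC=4
Step 20: PC=4 exec 'MOV D, A'. After: A=1 B=0 C=0 D=1 ZF=0 PC=5
Step 21: PC=5 exec 'SUB A, 1'. After: A=0 B=0 C=0 D=1 ZF=1 PC=6
Step 22: PC=6 exec 'JNZ 2'. After: A=0 B=0 C=0 D=1 ZF=1 PC=7
Step 23: PC=7 exec 'MOV B, 1'. After: A=0 B=1 C=0 D=1 ZF=1 PC=8
Step 24: PC=8 exec 'MOV D, 2'. After: A=0 B=1 C=0 D=2 ZF=1 PC=9
Step 25: PC=9 exec 'ADD D, 3'. After: A=0 B=1 C=0 D=5 ZF=0 PC=10
Step 26: PC=10 exec 'ADD B, 3'. After: A=0 B=4 C=0 D=5 ZF=0 PC=11
Step 27: PC=11 exec 'ADD A, 2'. After: A=2 B=4 C=0 D=5 ZF=0 PC=12
Step 28: PC=12 exec 'MOV C, 3'. After: A=2 B=4 C=3 D=5 ZF=0 PC=13
Step 29: PC=13 exec 'ADD B, 5'. After: A=2 B=9 C=3 D=5 ZF=0 PC=14
Step 30: PC=14 exec 'HALT'. After: A=2 B=9 C=3 D=5 ZF=0 PC=14 HALTED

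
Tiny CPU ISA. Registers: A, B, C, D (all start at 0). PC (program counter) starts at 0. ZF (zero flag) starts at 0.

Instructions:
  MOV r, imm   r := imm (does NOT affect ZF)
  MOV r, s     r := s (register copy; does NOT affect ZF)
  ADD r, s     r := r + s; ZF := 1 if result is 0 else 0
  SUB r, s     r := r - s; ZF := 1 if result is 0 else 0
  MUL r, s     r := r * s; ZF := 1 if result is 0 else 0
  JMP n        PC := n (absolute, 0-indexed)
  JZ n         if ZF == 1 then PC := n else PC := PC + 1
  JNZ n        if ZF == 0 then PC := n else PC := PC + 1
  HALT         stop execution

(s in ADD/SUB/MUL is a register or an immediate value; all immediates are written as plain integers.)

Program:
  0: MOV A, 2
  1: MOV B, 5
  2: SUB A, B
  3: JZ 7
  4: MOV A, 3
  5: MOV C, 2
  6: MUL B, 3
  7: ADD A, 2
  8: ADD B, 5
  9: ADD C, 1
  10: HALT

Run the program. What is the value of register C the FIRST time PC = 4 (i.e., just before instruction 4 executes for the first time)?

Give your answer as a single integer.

Step 1: PC=0 exec 'MOV A, 2'. After: A=2 B=0 C=0 D=0 ZF=0 PC=1
Step 2: PC=1 exec 'MOV B, 5'. After: A=2 B=5 C=0 D=0 ZF=0 PC=2
Step 3: PC=2 exec 'SUB A, B'. After: A=-3 B=5 C=0 D=0 ZF=0 PC=3
Step 4: PC=3 exec 'JZ 7'. After: A=-3 B=5 C=0 D=0 ZF=0 PC=4
First time PC=4: C=0

0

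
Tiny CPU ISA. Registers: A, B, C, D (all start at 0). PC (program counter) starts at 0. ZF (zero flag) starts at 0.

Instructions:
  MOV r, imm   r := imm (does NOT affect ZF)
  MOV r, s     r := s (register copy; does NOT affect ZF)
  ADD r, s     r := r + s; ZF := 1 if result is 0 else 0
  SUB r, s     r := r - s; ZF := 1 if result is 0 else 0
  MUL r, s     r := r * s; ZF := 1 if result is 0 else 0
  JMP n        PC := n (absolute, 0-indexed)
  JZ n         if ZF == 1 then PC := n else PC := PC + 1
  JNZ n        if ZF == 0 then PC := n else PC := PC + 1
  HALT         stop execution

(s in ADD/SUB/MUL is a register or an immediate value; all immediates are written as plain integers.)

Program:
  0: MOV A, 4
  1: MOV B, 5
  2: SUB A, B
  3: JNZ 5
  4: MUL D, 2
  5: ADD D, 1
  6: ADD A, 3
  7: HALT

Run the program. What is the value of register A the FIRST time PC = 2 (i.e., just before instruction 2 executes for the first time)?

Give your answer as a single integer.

Step 1: PC=0 exec 'MOV A, 4'. After: A=4 B=0 C=0 D=0 ZF=0 PC=1
Step 2: PC=1 exec 'MOV B, 5'. After: A=4 B=5 C=0 D=0 ZF=0 PC=2
First time PC=2: A=4

4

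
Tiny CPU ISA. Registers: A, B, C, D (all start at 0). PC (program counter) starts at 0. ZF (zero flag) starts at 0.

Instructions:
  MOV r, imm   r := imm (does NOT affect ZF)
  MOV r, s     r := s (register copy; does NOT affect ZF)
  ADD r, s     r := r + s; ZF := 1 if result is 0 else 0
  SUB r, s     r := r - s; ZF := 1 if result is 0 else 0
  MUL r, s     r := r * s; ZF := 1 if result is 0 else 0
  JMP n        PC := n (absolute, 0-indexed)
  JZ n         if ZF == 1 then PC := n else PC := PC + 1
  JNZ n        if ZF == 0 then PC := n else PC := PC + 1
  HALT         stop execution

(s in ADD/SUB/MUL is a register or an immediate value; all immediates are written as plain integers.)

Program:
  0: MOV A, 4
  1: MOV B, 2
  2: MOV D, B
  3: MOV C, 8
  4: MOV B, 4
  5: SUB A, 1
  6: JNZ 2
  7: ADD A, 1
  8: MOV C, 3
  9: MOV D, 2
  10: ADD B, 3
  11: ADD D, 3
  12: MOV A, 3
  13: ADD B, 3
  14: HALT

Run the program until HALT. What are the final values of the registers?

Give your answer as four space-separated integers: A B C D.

Answer: 3 10 3 5

Derivation:
Step 1: PC=0 exec 'MOV A, 4'. After: A=4 B=0 C=0 D=0 ZF=0 PC=1
Step 2: PC=1 exec 'MOV B, 2'. After: A=4 B=2 C=0 D=0 ZF=0 PC=2
Step 3: PC=2 exec 'MOV D, B'. After: A=4 B=2 C=0 D=2 ZF=0 PC=3
Step 4: PC=3 exec 'MOV C, 8'. After: A=4 B=2 C=8 D=2 ZF=0 PC=4
Step 5: PC=4 exec 'MOV B, 4'. After: A=4 B=4 C=8 D=2 ZF=0 PC=5
Step 6: PC=5 exec 'SUB A, 1'. After: A=3 B=4 C=8 D=2 ZF=0 PC=6
Step 7: PC=6 exec 'JNZ 2'. After: A=3 B=4 C=8 D=2 ZF=0 PC=2
Step 8: PC=2 exec 'MOV D, B'. After: A=3 B=4 C=8 D=4 ZF=0 PC=3
Step 9: PC=3 exec 'MOV C, 8'. After: A=3 B=4 C=8 D=4 ZF=0 PC=4
Step 10: PC=4 exec 'MOV B, 4'. After: A=3 B=4 C=8 D=4 ZF=0 PC=5
Step 11: PC=5 exec 'SUB A, 1'. After: A=2 B=4 C=8 D=4 ZF=0 PC=6
Step 12: PC=6 exec 'JNZ 2'. After: A=2 B=4 C=8 D=4 ZF=0 PC=2
Step 13: PC=2 exec 'MOV D, B'. After: A=2 B=4 C=8 D=4 ZF=0 PC=3
Step 14: PC=3 exec 'MOV C, 8'. After: A=2 B=4 C=8 D=4 ZF=0 PC=4
Step 15: PC=4 exec 'MOV B, 4'. After: A=2 B=4 C=8 D=4 ZF=0 PC=5
Step 16: PC=5 exec 'SUB A, 1'. After: A=1 B=4 C=8 D=4 ZF=0 PC=6
Step 17: PC=6 exec 'JNZ 2'. After: A=1 B=4 C=8 D=4 ZF=0 PC=2
Step 18: PC=2 exec 'MOV D, B'. After: A=1 B=4 C=8 D=4 ZF=0 PC=3
Step 19: PC=3 exec 'MOV C, 8'. After: A=1 B=4 C=8 D=4 ZF=0 PC=4
Step 20: PC=4 exec 'MOV B, 4'. After: A=1 B=4 C=8 D=4 ZF=0 PC=5
Step 21: PC=5 exec 'SUB A, 1'. After: A=0 B=4 C=8 D=4 ZF=1 PC=6
Step 22: PC=6 exec 'JNZ 2'. After: A=0 B=4 C=8 D=4 ZF=1 PC=7
Step 23: PC=7 exec 'ADD A, 1'. After: A=1 B=4 C=8 D=4 ZF=0 PC=8
Step 24: PC=8 exec 'MOV C, 3'. After: A=1 B=4 C=3 D=4 ZF=0 PC=9
Step 25: PC=9 exec 'MOV D, 2'. After: A=1 B=4 C=3 D=2 ZF=0 PC=10
Step 26: PC=10 exec 'ADD B, 3'. After: A=1 B=7 C=3 D=2 ZF=0 PC=11
Step 27: PC=11 exec 'ADD D, 3'. After: A=1 B=7 C=3 D=5 ZF=0 PC=12
Step 28: PC=12 exec 'MOV A, 3'. After: A=3 B=7 C=3 D=5 ZF=0 PC=13
Step 29: PC=13 exec 'ADD B, 3'. After: A=3 B=10 C=3 D=5 ZF=0 PC=14
Step 30: PC=14 exec 'HALT'. After: A=3 B=10 C=3 D=5 ZF=0 PC=14 HALTED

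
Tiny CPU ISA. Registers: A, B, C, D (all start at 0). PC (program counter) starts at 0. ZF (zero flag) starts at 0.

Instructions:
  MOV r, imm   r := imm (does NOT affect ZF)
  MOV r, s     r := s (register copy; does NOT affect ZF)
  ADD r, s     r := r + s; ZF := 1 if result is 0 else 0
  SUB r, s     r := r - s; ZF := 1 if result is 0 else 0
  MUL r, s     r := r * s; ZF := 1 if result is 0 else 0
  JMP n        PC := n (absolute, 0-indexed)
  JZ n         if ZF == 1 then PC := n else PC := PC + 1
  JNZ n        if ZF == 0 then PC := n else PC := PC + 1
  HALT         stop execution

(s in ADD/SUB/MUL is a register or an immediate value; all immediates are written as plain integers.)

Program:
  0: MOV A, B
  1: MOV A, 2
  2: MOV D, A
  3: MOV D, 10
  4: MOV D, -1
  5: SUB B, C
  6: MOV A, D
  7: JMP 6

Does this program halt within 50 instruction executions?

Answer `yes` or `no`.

Step 1: PC=0 exec 'MOV A, B'. After: A=0 B=0 C=0 D=0 ZF=0 PC=1
Step 2: PC=1 exec 'MOV A, 2'. After: A=2 B=0 C=0 D=0 ZF=0 PC=2
Step 3: PC=2 exec 'MOV D, A'. After: A=2 B=0 C=0 D=2 ZF=0 PC=3
Step 4: PC=3 exec 'MOV D, 10'. After: A=2 B=0 C=0 D=10 ZF=0 PC=4
Step 5: PC=4 exec 'MOV D, -1'. After: A=2 B=0 C=0 D=-1 ZF=0 PC=5
Step 6: PC=5 exec 'SUB B, C'. After: A=2 B=0 C=0 D=-1 ZF=1 PC=6
Step 7: PC=6 exec 'MOV A, D'. After: A=-1 B=0 C=0 D=-1 ZF=1 PC=7
Step 8: PC=7 exec 'JMP 6'. After: A=-1 B=0 C=0 D=-1 ZF=1 PC=6
Step 9: PC=6 exec 'MOV A, D'. After: A=-1 B=0 C=0 D=-1 ZF=1 PC=7
State after step 9 equals state after step 7: the program is in a cycle of length 2 and will never halt.

Answer: no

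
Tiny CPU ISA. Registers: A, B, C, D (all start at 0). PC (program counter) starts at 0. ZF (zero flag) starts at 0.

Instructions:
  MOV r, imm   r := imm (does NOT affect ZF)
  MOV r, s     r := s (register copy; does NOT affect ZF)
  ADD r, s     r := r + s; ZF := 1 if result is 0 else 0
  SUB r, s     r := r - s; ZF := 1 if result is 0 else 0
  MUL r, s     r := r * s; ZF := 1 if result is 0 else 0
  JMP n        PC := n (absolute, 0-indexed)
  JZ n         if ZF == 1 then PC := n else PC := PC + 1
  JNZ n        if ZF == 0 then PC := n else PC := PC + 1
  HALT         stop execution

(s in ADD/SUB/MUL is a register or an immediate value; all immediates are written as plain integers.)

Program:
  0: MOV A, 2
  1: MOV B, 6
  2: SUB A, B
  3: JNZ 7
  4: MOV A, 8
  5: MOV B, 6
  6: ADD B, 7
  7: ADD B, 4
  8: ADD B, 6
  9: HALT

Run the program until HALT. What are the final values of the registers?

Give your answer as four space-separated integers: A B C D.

Answer: -4 16 0 0

Derivation:
Step 1: PC=0 exec 'MOV A, 2'. After: A=2 B=0 C=0 D=0 ZF=0 PC=1
Step 2: PC=1 exec 'MOV B, 6'. After: A=2 B=6 C=0 D=0 ZF=0 PC=2
Step 3: PC=2 exec 'SUB A, B'. After: A=-4 B=6 C=0 D=0 ZF=0 PC=3
Step 4: PC=3 exec 'JNZ 7'. After: A=-4 B=6 C=0 D=0 ZF=0 PC=7
Step 5: PC=7 exec 'ADD B, 4'. After: A=-4 B=10 C=0 D=0 ZF=0 PC=8
Step 6: PC=8 exec 'ADD B, 6'. After: A=-4 B=16 C=0 D=0 ZF=0 PC=9
Step 7: PC=9 exec 'HALT'. After: A=-4 B=16 C=0 D=0 ZF=0 PC=9 HALTED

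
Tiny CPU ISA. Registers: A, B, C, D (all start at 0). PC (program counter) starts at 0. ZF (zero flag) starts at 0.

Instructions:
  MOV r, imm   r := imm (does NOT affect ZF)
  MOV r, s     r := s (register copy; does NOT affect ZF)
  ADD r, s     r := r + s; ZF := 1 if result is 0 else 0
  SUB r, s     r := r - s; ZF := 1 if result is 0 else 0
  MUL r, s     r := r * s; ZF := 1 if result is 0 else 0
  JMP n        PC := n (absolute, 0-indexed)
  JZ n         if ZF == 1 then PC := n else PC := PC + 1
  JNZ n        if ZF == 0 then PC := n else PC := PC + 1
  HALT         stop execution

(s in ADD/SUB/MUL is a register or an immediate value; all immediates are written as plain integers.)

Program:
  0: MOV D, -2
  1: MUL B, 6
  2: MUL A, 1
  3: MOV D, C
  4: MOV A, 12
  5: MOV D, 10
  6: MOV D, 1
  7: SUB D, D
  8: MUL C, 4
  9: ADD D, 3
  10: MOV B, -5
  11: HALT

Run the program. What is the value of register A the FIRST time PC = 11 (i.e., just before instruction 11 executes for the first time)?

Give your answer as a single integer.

Step 1: PC=0 exec 'MOV D, -2'. After: A=0 B=0 C=0 D=-2 ZF=0 PC=1
Step 2: PC=1 exec 'MUL B, 6'. After: A=0 B=0 C=0 D=-2 ZF=1 PC=2
Step 3: PC=2 exec 'MUL A, 1'. After: A=0 B=0 C=0 D=-2 ZF=1 PC=3
Step 4: PC=3 exec 'MOV D, C'. After: A=0 B=0 C=0 D=0 ZF=1 PC=4
Step 5: PC=4 exec 'MOV A, 12'. After: A=12 B=0 C=0 D=0 ZF=1 PC=5
Step 6: PC=5 exec 'MOV D, 10'. After: A=12 B=0 C=0 D=10 ZF=1 PC=6
Step 7: PC=6 exec 'MOV D, 1'. After: A=12 B=0 C=0 D=1 ZF=1 PC=7
Step 8: PC=7 exec 'SUB D, D'. After: A=12 B=0 C=0 D=0 ZF=1 PC=8
Step 9: PC=8 exec 'MUL C, 4'. After: A=12 B=0 C=0 D=0 ZF=1 PC=9
Step 10: PC=9 exec 'ADD D, 3'. After: A=12 B=0 C=0 D=3 ZF=0 PC=10
Step 11: PC=10 exec 'MOV B, -5'. After: A=12 B=-5 C=0 D=3 ZF=0 PC=11
First time PC=11: A=12

12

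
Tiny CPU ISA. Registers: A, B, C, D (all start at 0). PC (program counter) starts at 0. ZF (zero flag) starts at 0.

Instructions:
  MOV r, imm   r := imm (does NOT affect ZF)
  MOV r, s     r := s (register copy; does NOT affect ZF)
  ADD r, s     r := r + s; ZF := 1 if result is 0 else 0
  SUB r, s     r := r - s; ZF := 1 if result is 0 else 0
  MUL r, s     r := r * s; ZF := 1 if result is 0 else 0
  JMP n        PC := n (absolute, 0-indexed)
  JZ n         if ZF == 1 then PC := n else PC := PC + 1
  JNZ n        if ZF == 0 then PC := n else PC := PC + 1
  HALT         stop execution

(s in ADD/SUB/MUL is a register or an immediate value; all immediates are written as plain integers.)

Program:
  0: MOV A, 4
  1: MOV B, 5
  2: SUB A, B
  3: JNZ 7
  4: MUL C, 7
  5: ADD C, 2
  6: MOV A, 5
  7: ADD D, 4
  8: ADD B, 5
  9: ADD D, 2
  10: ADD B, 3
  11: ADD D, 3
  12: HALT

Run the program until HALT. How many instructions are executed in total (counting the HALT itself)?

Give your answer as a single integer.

Answer: 10

Derivation:
Step 1: PC=0 exec 'MOV A, 4'. After: A=4 B=0 C=0 D=0 ZF=0 PC=1
Step 2: PC=1 exec 'MOV B, 5'. After: A=4 B=5 C=0 D=0 ZF=0 PC=2
Step 3: PC=2 exec 'SUB A, B'. After: A=-1 B=5 C=0 D=0 ZF=0 PC=3
Step 4: PC=3 exec 'JNZ 7'. After: A=-1 B=5 C=0 D=0 ZF=0 PC=7
Step 5: PC=7 exec 'ADD D, 4'. After: A=-1 B=5 C=0 D=4 ZF=0 PC=8
Step 6: PC=8 exec 'ADD B, 5'. After: A=-1 B=10 C=0 D=4 ZF=0 PC=9
Step 7: PC=9 exec 'ADD D, 2'. After: A=-1 B=10 C=0 D=6 ZF=0 PC=10
Step 8: PC=10 exec 'ADD B, 3'. After: A=-1 B=13 C=0 D=6 ZF=0 PC=11
Step 9: PC=11 exec 'ADD D, 3'. After: A=-1 B=13 C=0 D=9 ZF=0 PC=12
Step 10: PC=12 exec 'HALT'. After: A=-1 B=13 C=0 D=9 ZF=0 PC=12 HALTED
Total instructions executed: 10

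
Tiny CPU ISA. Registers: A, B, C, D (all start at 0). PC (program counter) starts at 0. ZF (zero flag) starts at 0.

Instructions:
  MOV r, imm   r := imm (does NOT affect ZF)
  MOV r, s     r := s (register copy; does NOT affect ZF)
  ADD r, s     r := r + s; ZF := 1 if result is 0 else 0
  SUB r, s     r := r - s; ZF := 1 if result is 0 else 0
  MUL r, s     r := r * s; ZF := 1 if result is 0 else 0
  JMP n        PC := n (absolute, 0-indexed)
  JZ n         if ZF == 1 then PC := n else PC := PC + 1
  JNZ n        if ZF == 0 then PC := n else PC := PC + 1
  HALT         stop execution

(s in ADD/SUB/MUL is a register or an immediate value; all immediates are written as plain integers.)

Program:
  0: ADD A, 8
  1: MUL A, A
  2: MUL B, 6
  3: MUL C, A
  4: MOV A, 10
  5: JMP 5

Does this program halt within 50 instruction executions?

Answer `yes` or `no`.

Answer: no

Derivation:
Step 1: PC=0 exec 'ADD A, 8'. After: A=8 B=0 C=0 D=0 ZF=0 PC=1
Step 2: PC=1 exec 'MUL A, A'. After: A=64 B=0 C=0 D=0 ZF=0 PC=2
Step 3: PC=2 exec 'MUL B, 6'. After: A=64 B=0 C=0 D=0 ZF=1 PC=3
Step 4: PC=3 exec 'MUL C, A'. After: A=64 B=0 C=0 D=0 ZF=1 PC=4
Step 5: PC=4 exec 'MOV A, 10'. After: A=10 B=0 C=0 D=0 ZF=1 PC=5
Step 6: PC=5 exec 'JMP 5'. After: A=10 B=0 C=0 D=0 ZF=1 PC=5
State after step 6 equals state after step 5: the program is in a cycle of length 1 and will never halt.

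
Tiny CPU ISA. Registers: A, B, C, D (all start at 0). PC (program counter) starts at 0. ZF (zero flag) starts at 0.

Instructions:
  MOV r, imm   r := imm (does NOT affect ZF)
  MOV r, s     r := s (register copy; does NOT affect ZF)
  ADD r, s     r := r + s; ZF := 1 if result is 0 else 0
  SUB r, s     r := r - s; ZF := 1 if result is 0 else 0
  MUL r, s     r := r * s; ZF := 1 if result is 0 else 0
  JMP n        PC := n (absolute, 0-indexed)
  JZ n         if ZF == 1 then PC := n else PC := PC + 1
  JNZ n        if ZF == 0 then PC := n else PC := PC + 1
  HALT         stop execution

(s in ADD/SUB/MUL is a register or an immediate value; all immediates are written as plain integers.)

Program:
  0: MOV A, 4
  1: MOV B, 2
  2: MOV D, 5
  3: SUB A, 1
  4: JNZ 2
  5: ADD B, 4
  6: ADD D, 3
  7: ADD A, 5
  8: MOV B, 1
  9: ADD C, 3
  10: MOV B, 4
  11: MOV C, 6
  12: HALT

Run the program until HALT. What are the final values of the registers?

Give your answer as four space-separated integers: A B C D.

Answer: 5 4 6 8

Derivation:
Step 1: PC=0 exec 'MOV A, 4'. After: A=4 B=0 C=0 D=0 ZF=0 PC=1
Step 2: PC=1 exec 'MOV B, 2'. After: A=4 B=2 C=0 D=0 ZF=0 PC=2
Step 3: PC=2 exec 'MOV D, 5'. After: A=4 B=2 C=0 D=5 ZF=0 PC=3
Step 4: PC=3 exec 'SUB A, 1'. After: A=3 B=2 C=0 D=5 ZF=0 PC=4
Step 5: PC=4 exec 'JNZ 2'. After: A=3 B=2 C=0 D=5 ZF=0 PC=2
Step 6: PC=2 exec 'MOV D, 5'. After: A=3 B=2 C=0 D=5 ZF=0 PC=3
Step 7: PC=3 exec 'SUB A, 1'. After: A=2 B=2 C=0 D=5 ZF=0 PC=4
Step 8: PC=4 exec 'JNZ 2'. After: A=2 B=2 C=0 D=5 ZF=0 PC=2
Step 9: PC=2 exec 'MOV D, 5'. After: A=2 B=2 C=0 D=5 ZF=0 PC=3
Step 10: PC=3 exec 'SUB A, 1'. After: A=1 B=2 C=0 D=5 ZF=0 PC=4
Step 11: PC=4 exec 'JNZ 2'. After: A=1 B=2 C=0 D=5 ZF=0 PC=2
Step 12: PC=2 exec 'MOV D, 5'. After: A=1 B=2 C=0 D=5 ZF=0 PC=3
Step 13: PC=3 exec 'SUB A, 1'. After: A=0 B=2 C=0 D=5 ZF=1 PC=4
Step 14: PC=4 exec 'JNZ 2'. After: A=0 B=2 C=0 D=5 ZF=1 PC=5
Step 15: PC=5 exec 'ADD B, 4'. After: A=0 B=6 C=0 D=5 ZF=0 PC=6
Step 16: PC=6 exec 'ADD D, 3'. After: A=0 B=6 C=0 D=8 ZF=0 PC=7
Step 17: PC=7 exec 'ADD A, 5'. After: A=5 B=6 C=0 D=8 ZF=0 PC=8
Step 18: PC=8 exec 'MOV B, 1'. After: A=5 B=1 C=0 D=8 ZF=0 PC=9
Step 19: PC=9 exec 'ADD C, 3'. After: A=5 B=1 C=3 D=8 ZF=0 PC=10
Step 20: PC=10 exec 'MOV B, 4'. After: A=5 B=4 C=3 D=8 ZF=0 PC=11
Step 21: PC=11 exec 'MOV C, 6'. After: A=5 B=4 C=6 D=8 ZF=0 PC=12
Step 22: PC=12 exec 'HALT'. After: A=5 B=4 C=6 D=8 ZF=0 PC=12 HALTED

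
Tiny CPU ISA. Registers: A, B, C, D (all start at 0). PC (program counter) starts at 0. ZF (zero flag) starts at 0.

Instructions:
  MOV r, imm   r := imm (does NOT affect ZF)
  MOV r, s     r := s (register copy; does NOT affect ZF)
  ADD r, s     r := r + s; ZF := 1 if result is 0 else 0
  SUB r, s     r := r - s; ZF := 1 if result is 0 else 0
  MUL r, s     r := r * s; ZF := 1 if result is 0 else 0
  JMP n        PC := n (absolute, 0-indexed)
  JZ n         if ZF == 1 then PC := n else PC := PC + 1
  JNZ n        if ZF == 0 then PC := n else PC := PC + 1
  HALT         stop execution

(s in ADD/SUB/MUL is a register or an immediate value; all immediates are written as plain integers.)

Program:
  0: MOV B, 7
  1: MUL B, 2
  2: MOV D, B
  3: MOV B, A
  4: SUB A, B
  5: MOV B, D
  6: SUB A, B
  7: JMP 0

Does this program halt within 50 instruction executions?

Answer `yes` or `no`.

Step 1: PC=0 exec 'MOV B, 7'. After: A=0 B=7 C=0 D=0 ZF=0 PC=1
Step 2: PC=1 exec 'MUL B, 2'. After: A=0 B=14 C=0 D=0 ZF=0 PC=2
Step 3: PC=2 exec 'MOV D, B'. After: A=0 B=14 C=0 D=14 ZF=0 PC=3
Step 4: PC=3 exec 'MOV B, A'. After: A=0 B=0 C=0 D=14 ZF=0 PC=4
Step 5: PC=4 exec 'SUB A, B'. After: A=0 B=0 C=0 D=14 ZF=1 PC=5
Step 6: PC=5 exec 'MOV B, D'. After: A=0 B=14 C=0 D=14 ZF=1 PC=6
Step 7: PC=6 exec 'SUB A, B'. After: A=-14 B=14 C=0 D=14 ZF=0 PC=7
Step 8: PC=7 exec 'JMP 0'. After: A=-14 B=14 C=0 D=14 ZF=0 PC=0
Step 9: PC=0 exec 'MOV B, 7'. After: A=-14 B=7 C=0 D=14 ZF=0 PC=1
Step 10: PC=1 exec 'MUL B, 2'. After: A=-14 B=14 C=0 D=14 ZF=0 PC=2
Step 11: PC=2 exec 'MOV D, B'. After: A=-14 B=14 C=0 D=14 ZF=0 PC=3
Step 12: PC=3 exec 'MOV B, A'. After: A=-14 B=-14 C=0 D=14 ZF=0 PC=4
Step 13: PC=4 exec 'SUB A, B'. After: A=0 B=-14 C=0 D=14 ZF=1 PC=5
Step 14: PC=5 exec 'MOV B, D'. After: A=0 B=14 C=0 D=14 ZF=1 PC=6
State after step 14 equals state after step 6: the program is in a cycle of length 8 and will never halt.

Answer: no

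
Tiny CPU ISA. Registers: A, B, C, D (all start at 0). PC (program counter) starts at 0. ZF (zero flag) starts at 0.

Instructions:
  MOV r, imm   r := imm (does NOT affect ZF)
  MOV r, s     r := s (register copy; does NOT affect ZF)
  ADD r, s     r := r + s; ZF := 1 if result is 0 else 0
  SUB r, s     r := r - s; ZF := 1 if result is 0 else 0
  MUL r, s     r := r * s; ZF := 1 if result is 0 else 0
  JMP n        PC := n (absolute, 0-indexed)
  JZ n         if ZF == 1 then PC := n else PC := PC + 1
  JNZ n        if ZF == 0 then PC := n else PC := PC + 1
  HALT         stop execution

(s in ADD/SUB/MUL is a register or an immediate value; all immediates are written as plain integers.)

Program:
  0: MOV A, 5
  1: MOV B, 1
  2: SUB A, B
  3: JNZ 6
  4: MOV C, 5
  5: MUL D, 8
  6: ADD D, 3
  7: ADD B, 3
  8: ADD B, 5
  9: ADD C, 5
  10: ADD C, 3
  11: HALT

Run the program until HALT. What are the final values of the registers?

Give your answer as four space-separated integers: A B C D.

Answer: 4 9 8 3

Derivation:
Step 1: PC=0 exec 'MOV A, 5'. After: A=5 B=0 C=0 D=0 ZF=0 PC=1
Step 2: PC=1 exec 'MOV B, 1'. After: A=5 B=1 C=0 D=0 ZF=0 PC=2
Step 3: PC=2 exec 'SUB A, B'. After: A=4 B=1 C=0 D=0 ZF=0 PC=3
Step 4: PC=3 exec 'JNZ 6'. After: A=4 B=1 C=0 D=0 ZF=0 PC=6
Step 5: PC=6 exec 'ADD D, 3'. After: A=4 B=1 C=0 D=3 ZF=0 PC=7
Step 6: PC=7 exec 'ADD B, 3'. After: A=4 B=4 C=0 D=3 ZF=0 PC=8
Step 7: PC=8 exec 'ADD B, 5'. After: A=4 B=9 C=0 D=3 ZF=0 PC=9
Step 8: PC=9 exec 'ADD C, 5'. After: A=4 B=9 C=5 D=3 ZF=0 PC=10
Step 9: PC=10 exec 'ADD C, 3'. After: A=4 B=9 C=8 D=3 ZF=0 PC=11
Step 10: PC=11 exec 'HALT'. After: A=4 B=9 C=8 D=3 ZF=0 PC=11 HALTED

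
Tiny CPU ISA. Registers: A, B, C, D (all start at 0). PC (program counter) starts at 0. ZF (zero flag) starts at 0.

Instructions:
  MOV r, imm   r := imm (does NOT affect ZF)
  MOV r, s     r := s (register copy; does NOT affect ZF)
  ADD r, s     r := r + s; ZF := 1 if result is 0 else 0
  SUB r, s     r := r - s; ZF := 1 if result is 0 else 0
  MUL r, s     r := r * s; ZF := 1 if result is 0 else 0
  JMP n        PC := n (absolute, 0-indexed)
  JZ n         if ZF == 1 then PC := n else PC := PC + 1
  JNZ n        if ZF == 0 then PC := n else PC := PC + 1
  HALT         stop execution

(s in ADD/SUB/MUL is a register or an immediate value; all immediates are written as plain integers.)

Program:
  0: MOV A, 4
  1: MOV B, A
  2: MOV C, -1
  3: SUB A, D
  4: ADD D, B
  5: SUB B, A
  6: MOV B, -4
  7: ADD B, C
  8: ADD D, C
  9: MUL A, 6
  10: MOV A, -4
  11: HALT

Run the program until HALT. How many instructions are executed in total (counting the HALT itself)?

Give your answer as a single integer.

Answer: 12

Derivation:
Step 1: PC=0 exec 'MOV A, 4'. After: A=4 B=0 C=0 D=0 ZF=0 PC=1
Step 2: PC=1 exec 'MOV B, A'. After: A=4 B=4 C=0 D=0 ZF=0 PC=2
Step 3: PC=2 exec 'MOV C, -1'. After: A=4 B=4 C=-1 D=0 ZF=0 PC=3
Step 4: PC=3 exec 'SUB A, D'. After: A=4 B=4 C=-1 D=0 ZF=0 PC=4
Step 5: PC=4 exec 'ADD D, B'. After: A=4 B=4 C=-1 D=4 ZF=0 PC=5
Step 6: PC=5 exec 'SUB B, A'. After: A=4 B=0 C=-1 D=4 ZF=1 PC=6
Step 7: PC=6 exec 'MOV B, -4'. After: A=4 B=-4 C=-1 D=4 ZF=1 PC=7
Step 8: PC=7 exec 'ADD B, C'. After: A=4 B=-5 C=-1 D=4 ZF=0 PC=8
Step 9: PC=8 exec 'ADD D, C'. After: A=4 B=-5 C=-1 D=3 ZF=0 PC=9
Step 10: PC=9 exec 'MUL A, 6'. After: A=24 B=-5 C=-1 D=3 ZF=0 PC=10
Step 11: PC=10 exec 'MOV A, -4'. After: A=-4 B=-5 C=-1 D=3 ZF=0 PC=11
Step 12: PC=11 exec 'HALT'. After: A=-4 B=-5 C=-1 D=3 ZF=0 PC=11 HALTED
Total instructions executed: 12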